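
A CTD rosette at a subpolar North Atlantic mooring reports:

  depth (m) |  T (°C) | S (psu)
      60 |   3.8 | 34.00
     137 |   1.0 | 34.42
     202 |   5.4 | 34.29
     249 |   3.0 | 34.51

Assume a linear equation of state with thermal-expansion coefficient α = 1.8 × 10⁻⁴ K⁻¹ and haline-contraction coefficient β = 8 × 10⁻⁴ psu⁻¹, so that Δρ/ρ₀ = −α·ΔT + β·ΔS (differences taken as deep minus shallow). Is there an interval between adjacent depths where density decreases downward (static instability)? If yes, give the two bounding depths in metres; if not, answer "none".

Evaluate Δρ/ρ₀ = −αΔT + βΔS across each adjacent pair:
  60–137 m: −αΔT+βΔS = −(1.8 × 10⁻⁴)(-2.8)+(8 × 10⁻⁴)(+0.42) = 8.4 × 10⁻⁴ → stable
  137–202 m: −αΔT+βΔS = −(1.8 × 10⁻⁴)(+4.4)+(8 × 10⁻⁴)(-0.13) = -9.0 × 10⁻⁴ → UNSTABLE
  202–249 m: −αΔT+βΔS = −(1.8 × 10⁻⁴)(-2.4)+(8 × 10⁻⁴)(+0.22) = 6.1 × 10⁻⁴ → stable
The 137–202 m interval has Δρ < 0: lighter water underlies denser water.

137–202 m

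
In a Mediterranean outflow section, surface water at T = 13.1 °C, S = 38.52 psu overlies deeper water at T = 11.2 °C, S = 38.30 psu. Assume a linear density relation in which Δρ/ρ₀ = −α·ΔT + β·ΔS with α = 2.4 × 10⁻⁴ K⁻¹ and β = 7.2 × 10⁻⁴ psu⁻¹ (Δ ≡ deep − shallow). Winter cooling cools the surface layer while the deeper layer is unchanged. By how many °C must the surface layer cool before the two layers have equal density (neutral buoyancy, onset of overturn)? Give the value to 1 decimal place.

1.2 °C

Neutral buoyancy requires Δρ = 0, i.e. −α(T_deep − T_surf′) + β(S_deep − S_surf) = 0.
T_surf′ = T_deep − (β/α)·ΔS = 11.2 − (7.2 × 10⁻⁴/2.4 × 10⁻⁴)·(-0.22) = 11.860 °C.
Cooling required: 13.1 − (11.860) = 1.240 °C.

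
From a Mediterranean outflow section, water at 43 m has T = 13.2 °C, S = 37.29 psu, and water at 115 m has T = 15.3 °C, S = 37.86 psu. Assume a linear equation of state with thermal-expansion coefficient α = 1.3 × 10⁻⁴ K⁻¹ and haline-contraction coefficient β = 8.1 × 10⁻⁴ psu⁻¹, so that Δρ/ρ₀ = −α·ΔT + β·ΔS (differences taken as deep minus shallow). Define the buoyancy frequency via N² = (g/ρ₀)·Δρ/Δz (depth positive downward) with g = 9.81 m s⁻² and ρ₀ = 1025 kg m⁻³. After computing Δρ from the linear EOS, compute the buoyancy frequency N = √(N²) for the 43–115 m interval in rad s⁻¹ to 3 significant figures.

5.07 × 10⁻³ rad s⁻¹

ΔT = +2.1 K, ΔS = +0.57 psu (deep − shallow).
Δρ/ρ₀ = −αΔT + βΔS = -2.73 × 10⁻⁴ + 4.617 × 10⁻⁴ = 1.887 × 10⁻⁴, so Δρ ≈ 0.1934 kg m⁻³.
N² = (g/ρ₀)·Δρ/Δz = g·(Δρ/ρ₀)/Δz = 9.81 × 1.887 × 10⁻⁴ / 72 = 2.5710 × 10⁻⁵ s⁻².
N = √(2.5710 × 10⁻⁵) = 5.0705 × 10⁻³ rad s⁻¹ ≈ 5.07 × 10⁻³ rad s⁻¹.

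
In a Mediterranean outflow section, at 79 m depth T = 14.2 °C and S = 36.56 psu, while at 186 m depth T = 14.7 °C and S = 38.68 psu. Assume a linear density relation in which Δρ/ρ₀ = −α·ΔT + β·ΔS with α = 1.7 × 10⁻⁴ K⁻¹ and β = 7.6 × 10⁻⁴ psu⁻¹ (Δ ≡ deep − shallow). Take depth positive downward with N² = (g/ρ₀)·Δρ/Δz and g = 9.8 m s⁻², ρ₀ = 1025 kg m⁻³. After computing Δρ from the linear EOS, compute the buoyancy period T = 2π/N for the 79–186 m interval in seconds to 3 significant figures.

531 s

ΔT = +0.5 K, ΔS = +2.12 psu (deep − shallow).
Δρ/ρ₀ = −αΔT + βΔS = -8.50 × 10⁻⁵ + 1.6112 × 10⁻³ = 1.5262 × 10⁻³, so Δρ ≈ 1.564 kg m⁻³.
N² = (g/ρ₀)·Δρ/Δz = g·(Δρ/ρ₀)/Δz = 9.8 × 1.5262 × 10⁻³ / 107 = 1.3978 × 10⁻⁴ s⁻².
N = √(1.3978 × 10⁻⁴) = 0.011823 rad s⁻¹ → T = 2π/N = 531.44 s ≈ 531 s.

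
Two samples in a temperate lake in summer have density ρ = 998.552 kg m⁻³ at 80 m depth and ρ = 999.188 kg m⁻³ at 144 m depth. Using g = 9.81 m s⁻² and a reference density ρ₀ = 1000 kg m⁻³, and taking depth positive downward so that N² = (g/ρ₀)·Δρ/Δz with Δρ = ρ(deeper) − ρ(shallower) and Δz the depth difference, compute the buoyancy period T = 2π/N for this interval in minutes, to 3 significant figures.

Δρ = 999.188 − 998.552 = 0.636 kg m⁻³ over Δz = 144 − 80 = 64 m.
N² = (9.81/1000) × (0.636/64) = 9.7487 × 10⁻⁵ s⁻².
N = √(9.7487 × 10⁻⁵) = 9.8736 × 10⁻³ rad s⁻¹, so T = 2π/N = 636.36 s = 10.606 min ≈ 10.6 min.

10.6 min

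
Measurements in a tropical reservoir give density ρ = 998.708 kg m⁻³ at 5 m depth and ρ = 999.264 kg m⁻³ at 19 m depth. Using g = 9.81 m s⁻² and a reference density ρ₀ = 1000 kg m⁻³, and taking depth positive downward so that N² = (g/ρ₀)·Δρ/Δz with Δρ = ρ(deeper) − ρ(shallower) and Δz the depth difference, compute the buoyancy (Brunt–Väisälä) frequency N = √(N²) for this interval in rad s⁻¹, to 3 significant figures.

0.0197 rad s⁻¹

Δρ = 999.264 − 998.708 = 0.556 kg m⁻³ over Δz = 19 − 5 = 14 m.
N² = (9.81/1000) × (0.556/14) = 3.8960 × 10⁻⁴ s⁻².
N = √(3.8960 × 10⁻⁴) = 0.019738 rad s⁻¹ ≈ 0.0197 rad s⁻¹.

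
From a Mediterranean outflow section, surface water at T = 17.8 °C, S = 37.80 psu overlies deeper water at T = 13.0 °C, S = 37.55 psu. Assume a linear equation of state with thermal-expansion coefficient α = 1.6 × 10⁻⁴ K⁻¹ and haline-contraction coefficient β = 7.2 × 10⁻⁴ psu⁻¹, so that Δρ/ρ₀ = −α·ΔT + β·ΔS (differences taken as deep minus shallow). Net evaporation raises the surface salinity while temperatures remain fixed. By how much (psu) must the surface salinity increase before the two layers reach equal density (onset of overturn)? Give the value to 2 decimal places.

Neutral buoyancy requires −α(T_deep − T_surf) + β(S_deep − S_surf′) = 0.
S_surf′ = S_deep − (α/β)·ΔT = 37.55 − (1.6 × 10⁻⁴/7.2 × 10⁻⁴)·(-4.8) = 38.6167 psu.
Increase required: 38.6167 − 37.80 = 0.8167 psu.

0.82 psu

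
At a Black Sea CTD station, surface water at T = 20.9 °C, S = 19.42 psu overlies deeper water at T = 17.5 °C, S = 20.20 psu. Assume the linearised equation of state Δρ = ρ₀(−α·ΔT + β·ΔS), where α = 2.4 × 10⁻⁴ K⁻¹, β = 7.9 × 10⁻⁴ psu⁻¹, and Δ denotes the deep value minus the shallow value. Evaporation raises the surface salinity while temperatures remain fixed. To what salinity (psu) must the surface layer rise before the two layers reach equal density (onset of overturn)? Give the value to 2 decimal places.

21.23 psu

Neutral buoyancy requires −α(T_deep − T_surf) + β(S_deep − S_surf′) = 0.
S_surf′ = S_deep − (α/β)·ΔT = 20.20 − (2.4 × 10⁻⁴/7.9 × 10⁻⁴)·(-3.4) = 21.2329 psu.
Increase required: 21.2329 − 19.42 = 1.8129 psu.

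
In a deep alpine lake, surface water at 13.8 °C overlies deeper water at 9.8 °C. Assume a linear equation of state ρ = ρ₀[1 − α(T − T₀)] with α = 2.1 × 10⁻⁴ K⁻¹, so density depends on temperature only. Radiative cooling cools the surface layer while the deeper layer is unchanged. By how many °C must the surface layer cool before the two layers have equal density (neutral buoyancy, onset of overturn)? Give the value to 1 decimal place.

4.0 °C

With temperature the only control, equal density requires T_surf′ = T_deep.
T_surf′ = 9.8 °C.
Cooling required: 13.8 − 9.8 = 4.0 °C.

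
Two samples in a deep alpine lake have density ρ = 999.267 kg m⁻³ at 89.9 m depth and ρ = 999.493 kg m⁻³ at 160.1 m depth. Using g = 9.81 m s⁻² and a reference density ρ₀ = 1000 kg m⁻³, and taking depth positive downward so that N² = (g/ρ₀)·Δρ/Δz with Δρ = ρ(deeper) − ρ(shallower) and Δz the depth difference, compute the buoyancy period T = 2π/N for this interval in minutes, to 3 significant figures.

18.6 min

Δρ = 999.493 − 999.267 = 0.226 kg m⁻³ over Δz = 160.1 − 89.9 = 70.2 m.
N² = (9.81/1000) × (0.226/70.2) = 3.1582 × 10⁻⁵ s⁻².
N = √(3.1582 × 10⁻⁵) = 5.6198 × 10⁻³ rad s⁻¹, so T = 2π/N = 1.1180 × 10³ s = 18.633 min ≈ 18.6 min.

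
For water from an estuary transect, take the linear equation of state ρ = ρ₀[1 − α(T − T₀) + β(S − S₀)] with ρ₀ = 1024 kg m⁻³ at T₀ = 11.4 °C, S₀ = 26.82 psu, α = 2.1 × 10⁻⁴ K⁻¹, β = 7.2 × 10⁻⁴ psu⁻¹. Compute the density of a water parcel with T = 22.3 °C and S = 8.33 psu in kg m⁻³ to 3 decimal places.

1008.024 kg m⁻³

T − T₀ = +10.9 K, S − S₀ = -18.49 psu.
Bracket = 1 − α·(+10.9) + β·(-18.49) = 1 + (-0.0156018) = 0.9843982.
ρ = 1024 × 0.9843982 = 1008.024 kg m⁻³.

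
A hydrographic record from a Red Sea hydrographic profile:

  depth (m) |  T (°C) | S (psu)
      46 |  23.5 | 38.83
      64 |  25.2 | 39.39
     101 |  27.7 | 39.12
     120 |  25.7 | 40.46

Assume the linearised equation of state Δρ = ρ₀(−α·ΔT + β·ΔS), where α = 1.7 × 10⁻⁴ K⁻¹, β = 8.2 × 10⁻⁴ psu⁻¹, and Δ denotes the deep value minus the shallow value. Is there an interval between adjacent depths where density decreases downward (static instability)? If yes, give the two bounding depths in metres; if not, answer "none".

Evaluate Δρ/ρ₀ = −αΔT + βΔS across each adjacent pair:
  46–64 m: −αΔT+βΔS = −(1.7 × 10⁻⁴)(+1.7)+(8.2 × 10⁻⁴)(+0.56) = 1.7 × 10⁻⁴ → stable
  64–101 m: −αΔT+βΔS = −(1.7 × 10⁻⁴)(+2.5)+(8.2 × 10⁻⁴)(-0.27) = -6.5 × 10⁻⁴ → UNSTABLE
  101–120 m: −αΔT+βΔS = −(1.7 × 10⁻⁴)(-2.0)+(8.2 × 10⁻⁴)(+1.34) = 1.4 × 10⁻³ → stable
The 64–101 m interval has Δρ < 0: lighter water underlies denser water.

64–101 m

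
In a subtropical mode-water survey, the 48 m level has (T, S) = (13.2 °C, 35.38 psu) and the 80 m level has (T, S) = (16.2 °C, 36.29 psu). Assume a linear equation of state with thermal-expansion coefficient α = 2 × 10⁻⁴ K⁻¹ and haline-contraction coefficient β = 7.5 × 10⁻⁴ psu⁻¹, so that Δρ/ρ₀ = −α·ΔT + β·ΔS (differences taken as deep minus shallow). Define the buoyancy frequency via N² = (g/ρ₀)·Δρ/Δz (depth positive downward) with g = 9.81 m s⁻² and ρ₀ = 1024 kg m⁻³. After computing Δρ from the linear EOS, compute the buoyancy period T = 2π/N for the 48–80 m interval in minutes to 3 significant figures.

20.8 min

ΔT = +3.0 K, ΔS = +0.91 psu (deep − shallow).
Δρ/ρ₀ = −αΔT + βΔS = -6.00 × 10⁻⁴ + 6.825 × 10⁻⁴ = 8.25 × 10⁻⁵, so Δρ ≈ 0.08448 kg m⁻³.
N² = (g/ρ₀)·Δρ/Δz = g·(Δρ/ρ₀)/Δz = 9.81 × 8.25 × 10⁻⁵ / 32 = 2.5291 × 10⁻⁵ s⁻².
N = √(2.5291 × 10⁻⁵) = 5.0290 × 10⁻³ rad s⁻¹ → T = 2π/N = 1.2494 × 10³ s = 20.823 min ≈ 20.8 min.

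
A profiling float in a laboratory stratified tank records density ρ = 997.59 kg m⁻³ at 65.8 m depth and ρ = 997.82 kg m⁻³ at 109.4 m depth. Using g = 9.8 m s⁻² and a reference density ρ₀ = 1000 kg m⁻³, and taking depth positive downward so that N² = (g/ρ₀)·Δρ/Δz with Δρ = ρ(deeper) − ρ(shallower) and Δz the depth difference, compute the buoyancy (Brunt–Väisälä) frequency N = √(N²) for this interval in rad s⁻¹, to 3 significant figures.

7.19 × 10⁻³ rad s⁻¹

Δρ = 997.82 − 997.59 = 0.23 kg m⁻³ over Δz = 109.4 − 65.8 = 43.6 m.
N² = (9.8/1000) × (0.23/43.6) = 5.1697 × 10⁻⁵ s⁻².
N = √(5.1697 × 10⁻⁵) = 7.1901 × 10⁻³ rad s⁻¹ ≈ 7.19 × 10⁻³ rad s⁻¹.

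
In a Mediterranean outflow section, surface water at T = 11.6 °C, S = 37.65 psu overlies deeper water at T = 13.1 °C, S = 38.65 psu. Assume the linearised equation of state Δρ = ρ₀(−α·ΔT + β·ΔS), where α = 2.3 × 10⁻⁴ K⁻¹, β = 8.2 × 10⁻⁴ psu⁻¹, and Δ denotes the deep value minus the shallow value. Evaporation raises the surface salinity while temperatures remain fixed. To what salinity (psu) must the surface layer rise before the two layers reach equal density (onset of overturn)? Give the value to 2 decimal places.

Neutral buoyancy requires −α(T_deep − T_surf) + β(S_deep − S_surf′) = 0.
S_surf′ = S_deep − (α/β)·ΔT = 38.65 − (2.3 × 10⁻⁴/8.2 × 10⁻⁴)·(+1.5) = 38.2293 psu.
Increase required: 38.2293 − 37.65 = 0.5793 psu.

38.23 psu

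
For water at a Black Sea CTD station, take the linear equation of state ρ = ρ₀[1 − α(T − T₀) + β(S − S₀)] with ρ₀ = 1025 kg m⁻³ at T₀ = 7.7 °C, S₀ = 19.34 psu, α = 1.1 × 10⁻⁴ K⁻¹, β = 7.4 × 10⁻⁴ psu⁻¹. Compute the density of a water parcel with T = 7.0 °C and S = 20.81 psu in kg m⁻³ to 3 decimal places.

T − T₀ = -0.7 K, S − S₀ = +1.47 psu.
Bracket = 1 − α·(-0.7) + β·(+1.47) = 1 + (1.1648 × 10⁻³) = 1.0011648.
ρ = 1025 × 1.0011648 = 1026.194 kg m⁻³.

1026.194 kg m⁻³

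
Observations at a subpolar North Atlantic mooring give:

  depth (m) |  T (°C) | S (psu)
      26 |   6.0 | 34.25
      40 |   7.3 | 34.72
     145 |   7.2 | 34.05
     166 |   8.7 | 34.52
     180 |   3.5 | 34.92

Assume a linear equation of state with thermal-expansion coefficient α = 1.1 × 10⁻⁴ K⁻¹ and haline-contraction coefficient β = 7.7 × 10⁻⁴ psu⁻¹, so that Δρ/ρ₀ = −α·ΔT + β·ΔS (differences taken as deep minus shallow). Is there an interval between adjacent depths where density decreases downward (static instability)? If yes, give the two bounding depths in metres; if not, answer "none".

Evaluate Δρ/ρ₀ = −αΔT + βΔS across each adjacent pair:
  26–40 m: −αΔT+βΔS = −(1.1 × 10⁻⁴)(+1.3)+(7.7 × 10⁻⁴)(+0.47) = 2.2 × 10⁻⁴ → stable
  40–145 m: −αΔT+βΔS = −(1.1 × 10⁻⁴)(-0.1)+(7.7 × 10⁻⁴)(-0.67) = -5.0 × 10⁻⁴ → UNSTABLE
  145–166 m: −αΔT+βΔS = −(1.1 × 10⁻⁴)(+1.5)+(7.7 × 10⁻⁴)(+0.47) = 2.0 × 10⁻⁴ → stable
  166–180 m: −αΔT+βΔS = −(1.1 × 10⁻⁴)(-5.2)+(7.7 × 10⁻⁴)(+0.40) = 8.8 × 10⁻⁴ → stable
The 40–145 m interval has Δρ < 0: lighter water underlies denser water.

40–145 m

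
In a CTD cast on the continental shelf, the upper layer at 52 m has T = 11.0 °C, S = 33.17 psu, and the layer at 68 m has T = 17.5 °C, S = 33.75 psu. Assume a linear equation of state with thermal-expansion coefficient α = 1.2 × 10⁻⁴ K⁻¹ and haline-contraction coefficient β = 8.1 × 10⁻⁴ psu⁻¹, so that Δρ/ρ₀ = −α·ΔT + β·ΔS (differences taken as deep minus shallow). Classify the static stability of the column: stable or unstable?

ΔT = 17.5 − 11.0 = +6.5 K and ΔS = 33.75 − 33.17 = +0.58 psu (deep − shallow).
−αΔT = -7.80 × 10⁻⁴; βΔS = 4.698 × 10⁻⁴; sum Δρ/ρ₀ = -3.102 × 10⁻⁴.
Δρ/ρ₀ < 0, so Δρ < 0: deeper water is lighter → statically unstable; the column would overturn.

unstable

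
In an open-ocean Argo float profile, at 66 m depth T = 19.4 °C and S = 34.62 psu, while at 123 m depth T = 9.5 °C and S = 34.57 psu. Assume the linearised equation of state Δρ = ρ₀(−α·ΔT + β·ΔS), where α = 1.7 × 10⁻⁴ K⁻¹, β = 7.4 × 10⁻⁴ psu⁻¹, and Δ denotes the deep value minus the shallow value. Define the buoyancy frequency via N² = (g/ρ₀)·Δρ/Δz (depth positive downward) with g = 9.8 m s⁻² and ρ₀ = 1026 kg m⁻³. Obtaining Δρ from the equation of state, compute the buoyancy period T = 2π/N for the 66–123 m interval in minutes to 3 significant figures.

ΔT = -9.9 K, ΔS = -0.05 psu (deep − shallow).
Δρ/ρ₀ = −αΔT + βΔS = 1.683 × 10⁻³ − 3.70 × 10⁻⁵ = 1.646 × 10⁻³, so Δρ ≈ 1.689 kg m⁻³.
N² = (g/ρ₀)·Δρ/Δz = g·(Δρ/ρ₀)/Δz = 9.8 × 1.646 × 10⁻³ / 57 = 2.8300 × 10⁻⁴ s⁻².
N = √(2.8300 × 10⁻⁴) = 0.016823 rad s⁻¹ → T = 2π/N = 373.49 s = 6.2248 min ≈ 6.22 min.

6.22 min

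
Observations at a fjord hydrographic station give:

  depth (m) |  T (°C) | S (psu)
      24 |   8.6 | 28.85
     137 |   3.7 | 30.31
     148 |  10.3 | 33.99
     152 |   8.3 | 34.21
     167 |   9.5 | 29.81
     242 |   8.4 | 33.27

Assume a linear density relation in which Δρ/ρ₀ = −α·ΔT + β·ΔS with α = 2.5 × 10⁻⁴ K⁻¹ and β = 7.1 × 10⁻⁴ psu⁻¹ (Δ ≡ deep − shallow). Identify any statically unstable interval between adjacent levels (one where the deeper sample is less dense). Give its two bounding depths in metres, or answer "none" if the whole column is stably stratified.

152–167 m

Evaluate Δρ/ρ₀ = −αΔT + βΔS across each adjacent pair:
  24–137 m: −αΔT+βΔS = −(2.5 × 10⁻⁴)(-4.9)+(7.1 × 10⁻⁴)(+1.46) = 2.3 × 10⁻³ → stable
  137–148 m: −αΔT+βΔS = −(2.5 × 10⁻⁴)(+6.6)+(7.1 × 10⁻⁴)(+3.68) = 9.6 × 10⁻⁴ → stable
  148–152 m: −αΔT+βΔS = −(2.5 × 10⁻⁴)(-2.0)+(7.1 × 10⁻⁴)(+0.22) = 6.6 × 10⁻⁴ → stable
  152–167 m: −αΔT+βΔS = −(2.5 × 10⁻⁴)(+1.2)+(7.1 × 10⁻⁴)(-4.40) = -3.4 × 10⁻³ → UNSTABLE
  167–242 m: −αΔT+βΔS = −(2.5 × 10⁻⁴)(-1.1)+(7.1 × 10⁻⁴)(+3.46) = 2.7 × 10⁻³ → stable
The 152–167 m interval has Δρ < 0: lighter water underlies denser water.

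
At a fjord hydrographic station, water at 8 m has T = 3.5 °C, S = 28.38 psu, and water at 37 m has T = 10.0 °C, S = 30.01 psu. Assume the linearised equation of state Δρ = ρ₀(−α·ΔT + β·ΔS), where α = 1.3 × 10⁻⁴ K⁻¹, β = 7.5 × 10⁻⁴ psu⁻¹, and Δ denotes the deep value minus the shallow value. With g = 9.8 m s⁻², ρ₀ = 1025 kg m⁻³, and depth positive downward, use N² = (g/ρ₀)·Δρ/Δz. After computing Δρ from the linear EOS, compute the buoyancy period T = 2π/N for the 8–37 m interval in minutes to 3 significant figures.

9.27 min

ΔT = +6.5 K, ΔS = +1.63 psu (deep − shallow).
Δρ/ρ₀ = −αΔT + βΔS = -8.45 × 10⁻⁴ + 1.2225 × 10⁻³ = 3.775 × 10⁻⁴, so Δρ ≈ 0.3869 kg m⁻³.
N² = (g/ρ₀)·Δρ/Δz = g·(Δρ/ρ₀)/Δz = 9.8 × 3.775 × 10⁻⁴ / 29 = 1.2757 × 10⁻⁴ s⁻².
N = √(1.2757 × 10⁻⁴) = 0.011295 rad s⁻¹ → T = 2π/N = 556.28 s = 9.2713 min ≈ 9.27 min.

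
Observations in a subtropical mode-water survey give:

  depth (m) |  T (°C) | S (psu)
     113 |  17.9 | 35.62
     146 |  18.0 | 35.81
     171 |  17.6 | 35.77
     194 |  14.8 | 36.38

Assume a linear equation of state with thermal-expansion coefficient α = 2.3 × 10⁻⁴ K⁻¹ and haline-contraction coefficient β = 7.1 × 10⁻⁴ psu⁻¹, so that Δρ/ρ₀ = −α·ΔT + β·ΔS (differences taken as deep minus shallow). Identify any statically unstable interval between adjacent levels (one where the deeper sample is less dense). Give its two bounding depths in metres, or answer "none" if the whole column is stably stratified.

Evaluate Δρ/ρ₀ = −αΔT + βΔS across each adjacent pair:
  113–146 m: −αΔT+βΔS = −(2.3 × 10⁻⁴)(+0.1)+(7.1 × 10⁻⁴)(+0.19) = 1.1 × 10⁻⁴ → stable
  146–171 m: −αΔT+βΔS = −(2.3 × 10⁻⁴)(-0.4)+(7.1 × 10⁻⁴)(-0.04) = 6.4 × 10⁻⁵ → stable
  171–194 m: −αΔT+βΔS = −(2.3 × 10⁻⁴)(-2.8)+(7.1 × 10⁻⁴)(+0.61) = 1.1 × 10⁻³ → stable
Every interval has Δρ > 0: the column is stably stratified throughout.

none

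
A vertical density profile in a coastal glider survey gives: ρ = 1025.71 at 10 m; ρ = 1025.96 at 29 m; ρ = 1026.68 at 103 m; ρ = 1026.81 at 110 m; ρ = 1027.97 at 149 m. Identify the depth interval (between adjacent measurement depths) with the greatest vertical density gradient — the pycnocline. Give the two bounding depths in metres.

110–149 m

Compute the density gradient over each adjacent pair:
  10–29 m: Δρ/Δz = 0.25/19 = 0.013 kg m⁻⁴
  29–103 m: Δρ/Δz = 0.72/74 = 9.7 × 10⁻³ kg m⁻⁴
  103–110 m: Δρ/Δz = 0.13/7 = 0.019 kg m⁻⁴
  110–149 m: Δρ/Δz = 1.16/39 = 0.030 kg m⁻⁴
The largest gradient is in the 110–149 m interval — the pycnocline.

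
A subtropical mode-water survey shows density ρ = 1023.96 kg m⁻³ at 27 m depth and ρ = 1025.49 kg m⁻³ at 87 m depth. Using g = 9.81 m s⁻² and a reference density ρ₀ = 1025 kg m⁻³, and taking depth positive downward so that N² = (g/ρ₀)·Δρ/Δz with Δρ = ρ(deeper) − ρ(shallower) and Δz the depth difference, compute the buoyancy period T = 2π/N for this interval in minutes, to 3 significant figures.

6.70 min

Δρ = 1025.49 − 1023.96 = 1.53 kg m⁻³ over Δz = 87 − 27 = 60 m.
N² = (9.81/1025) × (1.53/60) = 2.4405 × 10⁻⁴ s⁻².
N = √(2.4405 × 10⁻⁴) = 0.015622 rad s⁻¹, so T = 2π/N = 402.20 s = 6.7033 min ≈ 6.70 min.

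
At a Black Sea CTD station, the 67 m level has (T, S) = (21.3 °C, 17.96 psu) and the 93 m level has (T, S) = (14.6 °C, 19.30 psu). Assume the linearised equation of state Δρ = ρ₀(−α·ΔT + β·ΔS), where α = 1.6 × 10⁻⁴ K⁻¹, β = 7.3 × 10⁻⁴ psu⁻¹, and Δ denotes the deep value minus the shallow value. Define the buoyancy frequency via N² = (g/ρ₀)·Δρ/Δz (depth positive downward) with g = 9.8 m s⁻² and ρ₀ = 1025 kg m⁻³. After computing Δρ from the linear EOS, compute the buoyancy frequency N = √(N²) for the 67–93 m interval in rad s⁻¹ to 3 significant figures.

ΔT = -6.7 K, ΔS = +1.34 psu (deep − shallow).
Δρ/ρ₀ = −αΔT + βΔS = 1.072 × 10⁻³ + 9.782 × 10⁻⁴ = 2.0502 × 10⁻³, so Δρ ≈ 2.101 kg m⁻³.
N² = (g/ρ₀)·Δρ/Δz = g·(Δρ/ρ₀)/Δz = 9.8 × 2.0502 × 10⁻³ / 26 = 7.7277 × 10⁻⁴ s⁻².
N = √(7.7277 × 10⁻⁴) = 0.027799 rad s⁻¹ ≈ 0.0278 rad s⁻¹.

0.0278 rad s⁻¹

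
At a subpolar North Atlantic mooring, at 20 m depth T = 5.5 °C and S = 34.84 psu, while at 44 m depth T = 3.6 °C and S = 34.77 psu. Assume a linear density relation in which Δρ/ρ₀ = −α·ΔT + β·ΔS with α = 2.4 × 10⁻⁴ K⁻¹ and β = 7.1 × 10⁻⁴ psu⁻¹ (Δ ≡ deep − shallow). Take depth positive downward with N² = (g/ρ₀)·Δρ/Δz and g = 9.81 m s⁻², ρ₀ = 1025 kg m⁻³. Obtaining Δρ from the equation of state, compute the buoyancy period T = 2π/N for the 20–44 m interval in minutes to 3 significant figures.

8.13 min

ΔT = -1.9 K, ΔS = -0.07 psu (deep − shallow).
Δρ/ρ₀ = −αΔT + βΔS = 4.56 × 10⁻⁴ − 4.97 × 10⁻⁵ = 4.063 × 10⁻⁴, so Δρ ≈ 0.4165 kg m⁻³.
N² = (g/ρ₀)·Δρ/Δz = g·(Δρ/ρ₀)/Δz = 9.81 × 4.063 × 10⁻⁴ / 24 = 1.6608 × 10⁻⁴ s⁻².
N = √(1.6608 × 10⁻⁴) = 0.012887 rad s⁻¹ → T = 2π/N = 487.56 s = 8.1260 min ≈ 8.13 min.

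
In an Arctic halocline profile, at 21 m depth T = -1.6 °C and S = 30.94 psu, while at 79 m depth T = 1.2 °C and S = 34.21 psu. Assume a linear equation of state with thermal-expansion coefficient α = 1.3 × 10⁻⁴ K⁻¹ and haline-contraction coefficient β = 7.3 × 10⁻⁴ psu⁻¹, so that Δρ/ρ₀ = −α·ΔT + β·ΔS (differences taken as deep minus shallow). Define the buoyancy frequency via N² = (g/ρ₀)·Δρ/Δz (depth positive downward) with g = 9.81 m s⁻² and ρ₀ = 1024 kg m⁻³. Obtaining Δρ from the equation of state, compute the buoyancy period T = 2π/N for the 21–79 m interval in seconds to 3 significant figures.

ΔT = +2.8 K, ΔS = +3.27 psu (deep − shallow).
Δρ/ρ₀ = −αΔT + βΔS = -3.64 × 10⁻⁴ + 2.3871 × 10⁻³ = 2.0231 × 10⁻³, so Δρ ≈ 2.072 kg m⁻³.
N² = (g/ρ₀)·Δρ/Δz = g·(Δρ/ρ₀)/Δz = 9.81 × 2.0231 × 10⁻³ / 58 = 3.4218 × 10⁻⁴ s⁻².
N = √(3.4218 × 10⁻⁴) = 0.018498 rad s⁻¹ → T = 2π/N = 339.67 s ≈ 340 s.

340 s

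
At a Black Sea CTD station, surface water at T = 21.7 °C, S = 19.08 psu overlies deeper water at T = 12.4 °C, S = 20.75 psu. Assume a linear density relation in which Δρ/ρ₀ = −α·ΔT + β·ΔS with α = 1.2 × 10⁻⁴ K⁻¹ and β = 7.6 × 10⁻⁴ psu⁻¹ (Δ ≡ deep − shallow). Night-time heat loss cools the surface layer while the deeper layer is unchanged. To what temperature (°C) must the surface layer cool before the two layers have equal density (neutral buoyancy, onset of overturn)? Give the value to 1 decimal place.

1.8 °C

Neutral buoyancy requires Δρ = 0, i.e. −α(T_deep − T_surf′) + β(S_deep − S_surf) = 0.
T_surf′ = T_deep − (β/α)·ΔS = 12.4 − (7.6 × 10⁻⁴/1.2 × 10⁻⁴)·(+1.67) = 1.823 °C.
Cooling required: 21.7 − (1.823) = 19.877 °C.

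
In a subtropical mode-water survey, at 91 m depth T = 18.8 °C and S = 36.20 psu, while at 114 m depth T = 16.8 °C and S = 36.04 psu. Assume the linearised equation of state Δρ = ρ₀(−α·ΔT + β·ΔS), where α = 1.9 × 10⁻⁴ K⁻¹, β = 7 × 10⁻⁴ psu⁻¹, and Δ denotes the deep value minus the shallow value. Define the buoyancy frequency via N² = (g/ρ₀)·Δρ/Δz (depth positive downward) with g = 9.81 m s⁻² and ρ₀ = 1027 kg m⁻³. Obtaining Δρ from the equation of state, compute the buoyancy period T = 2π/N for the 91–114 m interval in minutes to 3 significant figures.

9.79 min

ΔT = -2.0 K, ΔS = -0.16 psu (deep − shallow).
Δρ/ρ₀ = −αΔT + βΔS = 3.80 × 10⁻⁴ − 1.12 × 10⁻⁴ = 2.68 × 10⁻⁴, so Δρ ≈ 0.2752 kg m⁻³.
N² = (g/ρ₀)·Δρ/Δz = g·(Δρ/ρ₀)/Δz = 9.81 × 2.68 × 10⁻⁴ / 23 = 1.1431 × 10⁻⁴ s⁻².
N = √(1.1431 × 10⁻⁴) = 0.010692 rad s⁻¹ → T = 2π/N = 587.65 s = 9.7942 min ≈ 9.79 min.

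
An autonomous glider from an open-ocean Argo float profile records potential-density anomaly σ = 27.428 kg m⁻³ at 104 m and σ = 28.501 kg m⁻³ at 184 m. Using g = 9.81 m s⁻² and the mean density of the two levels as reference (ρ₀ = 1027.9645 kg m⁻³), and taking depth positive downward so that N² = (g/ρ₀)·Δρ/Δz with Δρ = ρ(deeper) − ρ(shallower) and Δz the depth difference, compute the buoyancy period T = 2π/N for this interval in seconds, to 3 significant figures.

Δρ = 1028.501 − 1027.428 = 1.073 kg m⁻³ over Δz = 184 − 104 = 80 m.
N² = (9.81/1027.9645) × (1.073/80) = 1.2800 × 10⁻⁴ s⁻².
N = √(1.2800 × 10⁻⁴) = 0.011314 rad s⁻¹, so T = 2π/N = 555.35 s ≈ 555 s.
Since Δρ > 0 the layer is stably stratified.

555 s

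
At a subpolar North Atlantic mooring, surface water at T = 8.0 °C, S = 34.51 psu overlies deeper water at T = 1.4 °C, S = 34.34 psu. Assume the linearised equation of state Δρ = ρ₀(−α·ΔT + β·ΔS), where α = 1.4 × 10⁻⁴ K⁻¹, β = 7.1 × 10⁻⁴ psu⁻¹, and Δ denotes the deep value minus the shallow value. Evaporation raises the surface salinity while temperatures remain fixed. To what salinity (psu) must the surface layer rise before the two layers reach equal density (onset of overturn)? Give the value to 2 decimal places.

Neutral buoyancy requires −α(T_deep − T_surf) + β(S_deep − S_surf′) = 0.
S_surf′ = S_deep − (α/β)·ΔT = 34.34 − (1.4 × 10⁻⁴/7.1 × 10⁻⁴)·(-6.6) = 35.6414 psu.
Increase required: 35.6414 − 34.51 = 1.1314 psu.

35.64 psu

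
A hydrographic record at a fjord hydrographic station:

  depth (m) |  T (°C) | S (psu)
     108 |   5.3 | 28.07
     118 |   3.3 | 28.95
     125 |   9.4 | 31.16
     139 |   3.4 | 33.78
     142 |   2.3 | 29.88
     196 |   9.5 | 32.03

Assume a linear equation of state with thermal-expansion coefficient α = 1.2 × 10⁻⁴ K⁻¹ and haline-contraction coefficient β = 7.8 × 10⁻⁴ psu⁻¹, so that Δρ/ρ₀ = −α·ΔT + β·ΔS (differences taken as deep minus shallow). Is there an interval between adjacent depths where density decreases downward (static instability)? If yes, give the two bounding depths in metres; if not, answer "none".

Evaluate Δρ/ρ₀ = −αΔT + βΔS across each adjacent pair:
  108–118 m: −αΔT+βΔS = −(1.2 × 10⁻⁴)(-2.0)+(7.8 × 10⁻⁴)(+0.88) = 9.3 × 10⁻⁴ → stable
  118–125 m: −αΔT+βΔS = −(1.2 × 10⁻⁴)(+6.1)+(7.8 × 10⁻⁴)(+2.21) = 9.9 × 10⁻⁴ → stable
  125–139 m: −αΔT+βΔS = −(1.2 × 10⁻⁴)(-6.0)+(7.8 × 10⁻⁴)(+2.62) = 2.8 × 10⁻³ → stable
  139–142 m: −αΔT+βΔS = −(1.2 × 10⁻⁴)(-1.1)+(7.8 × 10⁻⁴)(-3.90) = -2.9 × 10⁻³ → UNSTABLE
  142–196 m: −αΔT+βΔS = −(1.2 × 10⁻⁴)(+7.2)+(7.8 × 10⁻⁴)(+2.15) = 8.1 × 10⁻⁴ → stable
The 139–142 m interval has Δρ < 0: lighter water underlies denser water.

139–142 m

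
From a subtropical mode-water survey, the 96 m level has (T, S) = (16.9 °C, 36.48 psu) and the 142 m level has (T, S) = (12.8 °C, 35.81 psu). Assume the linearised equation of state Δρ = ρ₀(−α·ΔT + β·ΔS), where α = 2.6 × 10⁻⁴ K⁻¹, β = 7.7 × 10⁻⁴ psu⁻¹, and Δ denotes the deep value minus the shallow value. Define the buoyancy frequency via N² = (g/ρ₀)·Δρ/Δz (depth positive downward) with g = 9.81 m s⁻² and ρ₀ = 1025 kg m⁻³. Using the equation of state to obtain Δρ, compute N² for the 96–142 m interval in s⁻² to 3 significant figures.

1.17 × 10⁻⁴ s⁻²

ΔT = -4.1 K, ΔS = -0.67 psu (deep − shallow).
Δρ/ρ₀ = −αΔT + βΔS = 1.066 × 10⁻³ − 5.159 × 10⁻⁴ = 5.501 × 10⁻⁴, so Δρ ≈ 0.5639 kg m⁻³.
N² = (g/ρ₀)·Δρ/Δz = g·(Δρ/ρ₀)/Δz = 9.81 × 5.501 × 10⁻⁴ / 46 = 1.1731 × 10⁻⁴ s⁻² ≈ 1.17 × 10⁻⁴ s⁻².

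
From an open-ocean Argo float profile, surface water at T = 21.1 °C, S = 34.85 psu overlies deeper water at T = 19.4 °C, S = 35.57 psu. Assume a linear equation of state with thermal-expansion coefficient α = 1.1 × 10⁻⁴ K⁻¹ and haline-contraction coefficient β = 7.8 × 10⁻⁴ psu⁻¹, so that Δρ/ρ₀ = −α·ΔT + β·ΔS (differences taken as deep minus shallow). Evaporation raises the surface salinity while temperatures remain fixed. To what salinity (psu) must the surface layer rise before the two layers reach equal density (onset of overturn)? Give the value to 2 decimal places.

35.81 psu

Neutral buoyancy requires −α(T_deep − T_surf) + β(S_deep − S_surf′) = 0.
S_surf′ = S_deep − (α/β)·ΔT = 35.57 − (1.1 × 10⁻⁴/7.8 × 10⁻⁴)·(-1.7) = 35.8097 psu.
Increase required: 35.8097 − 34.85 = 0.9597 psu.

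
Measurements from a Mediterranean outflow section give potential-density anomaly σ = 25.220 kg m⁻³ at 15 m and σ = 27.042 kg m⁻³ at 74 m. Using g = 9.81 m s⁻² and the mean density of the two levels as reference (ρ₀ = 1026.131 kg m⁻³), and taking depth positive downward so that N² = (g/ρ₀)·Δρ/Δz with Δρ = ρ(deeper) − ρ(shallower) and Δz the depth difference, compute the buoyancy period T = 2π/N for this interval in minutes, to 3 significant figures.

Δρ = 1027.042 − 1025.220 = 1.822 kg m⁻³ over Δz = 74 − 15 = 59 m.
N² = (9.81/1026.131) × (1.822/59) = 2.9523 × 10⁻⁴ s⁻².
N = √(2.9523 × 10⁻⁴) = 0.017182 rad s⁻¹, so T = 2π/N = 365.68 s = 6.0947 min ≈ 6.09 min.

6.09 min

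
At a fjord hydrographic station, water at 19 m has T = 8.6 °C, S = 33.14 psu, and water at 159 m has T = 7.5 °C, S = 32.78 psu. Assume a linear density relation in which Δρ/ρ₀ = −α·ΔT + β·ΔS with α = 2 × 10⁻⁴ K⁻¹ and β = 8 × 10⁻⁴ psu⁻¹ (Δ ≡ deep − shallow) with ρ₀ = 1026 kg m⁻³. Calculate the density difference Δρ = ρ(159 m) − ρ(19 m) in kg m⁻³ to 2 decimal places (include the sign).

-0.07 kg m⁻³

ΔT = -1.1 K, ΔS = -0.36 psu (deep − shallow).
Δρ/ρ₀ = −(2 × 10⁻⁴)(-1.1) + (8 × 10⁻⁴)(-0.36) = -6.80 × 10⁻⁵.
Δρ = 1026 × (-6.80 × 10⁻⁵) = -0.07 kg m⁻³.
Negative Δρ: lighter below, statically unstable.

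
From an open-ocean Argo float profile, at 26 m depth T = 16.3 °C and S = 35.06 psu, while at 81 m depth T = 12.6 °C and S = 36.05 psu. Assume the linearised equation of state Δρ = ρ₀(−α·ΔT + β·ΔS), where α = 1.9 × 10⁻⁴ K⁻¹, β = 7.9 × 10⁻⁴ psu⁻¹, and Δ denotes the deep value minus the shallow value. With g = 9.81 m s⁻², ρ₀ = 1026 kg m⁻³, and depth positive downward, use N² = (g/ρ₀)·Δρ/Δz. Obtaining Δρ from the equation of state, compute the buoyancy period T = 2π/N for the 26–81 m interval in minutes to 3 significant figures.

6.43 min

ΔT = -3.7 K, ΔS = +0.99 psu (deep − shallow).
Δρ/ρ₀ = −αΔT + βΔS = 7.03 × 10⁻⁴ + 7.821 × 10⁻⁴ = 1.4851 × 10⁻³, so Δρ ≈ 1.524 kg m⁻³.
N² = (g/ρ₀)·Δρ/Δz = g·(Δρ/ρ₀)/Δz = 9.81 × 1.4851 × 10⁻³ / 55 = 2.6489 × 10⁻⁴ s⁻².
N = √(2.6489 × 10⁻⁴) = 0.016275 rad s⁻¹ → T = 2π/N = 386.06 s = 6.4343 min ≈ 6.43 min.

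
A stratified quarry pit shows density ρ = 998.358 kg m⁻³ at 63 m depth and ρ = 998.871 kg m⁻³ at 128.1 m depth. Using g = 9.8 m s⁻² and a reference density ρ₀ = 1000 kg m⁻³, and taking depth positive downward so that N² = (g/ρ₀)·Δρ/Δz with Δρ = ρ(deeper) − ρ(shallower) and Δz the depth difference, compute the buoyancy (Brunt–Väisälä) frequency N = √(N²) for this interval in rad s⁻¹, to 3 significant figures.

Δρ = 998.871 − 998.358 = 0.513 kg m⁻³ over Δz = 128.1 − 63 = 65.1 m.
N² = (9.8/1000) × (0.513/65.1) = 7.7226 × 10⁻⁵ s⁻².
N = √(7.7226 × 10⁻⁵) = 8.7878 × 10⁻³ rad s⁻¹ ≈ 8.79 × 10⁻³ rad s⁻¹.

8.79 × 10⁻³ rad s⁻¹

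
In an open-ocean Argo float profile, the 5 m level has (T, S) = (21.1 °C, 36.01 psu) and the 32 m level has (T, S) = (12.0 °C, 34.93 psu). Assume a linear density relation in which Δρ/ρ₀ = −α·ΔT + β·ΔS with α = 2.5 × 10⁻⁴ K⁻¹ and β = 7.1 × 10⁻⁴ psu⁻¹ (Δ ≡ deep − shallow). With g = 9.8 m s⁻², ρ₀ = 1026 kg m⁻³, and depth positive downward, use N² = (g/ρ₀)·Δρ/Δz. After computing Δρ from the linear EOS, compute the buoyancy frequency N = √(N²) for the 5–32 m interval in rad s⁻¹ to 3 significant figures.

ΔT = -9.1 K, ΔS = -1.08 psu (deep − shallow).
Δρ/ρ₀ = −αΔT + βΔS = 2.275 × 10⁻³ − 7.668 × 10⁻⁴ = 1.5082 × 10⁻³, so Δρ ≈ 1.547 kg m⁻³.
N² = (g/ρ₀)·Δρ/Δz = g·(Δρ/ρ₀)/Δz = 9.8 × 1.5082 × 10⁻³ / 27 = 5.4742 × 10⁻⁴ s⁻².
N = √(5.4742 × 10⁻⁴) = 0.023397 rad s⁻¹ ≈ 0.0234 rad s⁻¹.

0.0234 rad s⁻¹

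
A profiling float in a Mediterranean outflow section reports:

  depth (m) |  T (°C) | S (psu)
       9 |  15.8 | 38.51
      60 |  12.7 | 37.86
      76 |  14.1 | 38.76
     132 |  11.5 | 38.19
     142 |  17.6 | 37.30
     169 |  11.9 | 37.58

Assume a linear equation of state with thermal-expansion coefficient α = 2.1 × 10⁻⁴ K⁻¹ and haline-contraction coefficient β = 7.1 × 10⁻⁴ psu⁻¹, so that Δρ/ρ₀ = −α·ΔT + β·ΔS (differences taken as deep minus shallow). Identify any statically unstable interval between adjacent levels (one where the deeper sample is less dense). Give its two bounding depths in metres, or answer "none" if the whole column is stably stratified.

Evaluate Δρ/ρ₀ = −αΔT + βΔS across each adjacent pair:
  9–60 m: −αΔT+βΔS = −(2.1 × 10⁻⁴)(-3.1)+(7.1 × 10⁻⁴)(-0.65) = 1.9 × 10⁻⁴ → stable
  60–76 m: −αΔT+βΔS = −(2.1 × 10⁻⁴)(+1.4)+(7.1 × 10⁻⁴)(+0.90) = 3.5 × 10⁻⁴ → stable
  76–132 m: −αΔT+βΔS = −(2.1 × 10⁻⁴)(-2.6)+(7.1 × 10⁻⁴)(-0.57) = 1.4 × 10⁻⁴ → stable
  132–142 m: −αΔT+βΔS = −(2.1 × 10⁻⁴)(+6.1)+(7.1 × 10⁻⁴)(-0.89) = -1.9 × 10⁻³ → UNSTABLE
  142–169 m: −αΔT+βΔS = −(2.1 × 10⁻⁴)(-5.7)+(7.1 × 10⁻⁴)(+0.28) = 1.4 × 10⁻³ → stable
The 132–142 m interval has Δρ < 0: lighter water underlies denser water.

132–142 m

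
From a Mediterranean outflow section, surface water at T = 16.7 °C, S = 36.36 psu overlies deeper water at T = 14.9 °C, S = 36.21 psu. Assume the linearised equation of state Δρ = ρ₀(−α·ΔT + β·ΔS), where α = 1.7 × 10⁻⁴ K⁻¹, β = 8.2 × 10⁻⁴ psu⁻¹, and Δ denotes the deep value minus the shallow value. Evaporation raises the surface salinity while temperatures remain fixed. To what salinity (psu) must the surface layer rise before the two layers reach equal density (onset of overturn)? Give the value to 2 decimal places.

36.58 psu

Neutral buoyancy requires −α(T_deep − T_surf) + β(S_deep − S_surf′) = 0.
S_surf′ = S_deep − (α/β)·ΔT = 36.21 − (1.7 × 10⁻⁴/8.2 × 10⁻⁴)·(-1.8) = 36.5832 psu.
Increase required: 36.5832 − 36.36 = 0.2232 psu.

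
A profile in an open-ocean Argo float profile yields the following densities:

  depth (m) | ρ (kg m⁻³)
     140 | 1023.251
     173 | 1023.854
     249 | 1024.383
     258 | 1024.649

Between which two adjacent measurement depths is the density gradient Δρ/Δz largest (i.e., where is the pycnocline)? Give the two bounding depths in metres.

249–258 m

Compute the density gradient over each adjacent pair:
  140–173 m: Δρ/Δz = 0.603/33 = 0.018 kg m⁻⁴
  173–249 m: Δρ/Δz = 0.529/76 = 7.0 × 10⁻³ kg m⁻⁴
  249–258 m: Δρ/Δz = 0.266/9 = 0.030 kg m⁻⁴
The largest gradient is in the 249–258 m interval — the pycnocline.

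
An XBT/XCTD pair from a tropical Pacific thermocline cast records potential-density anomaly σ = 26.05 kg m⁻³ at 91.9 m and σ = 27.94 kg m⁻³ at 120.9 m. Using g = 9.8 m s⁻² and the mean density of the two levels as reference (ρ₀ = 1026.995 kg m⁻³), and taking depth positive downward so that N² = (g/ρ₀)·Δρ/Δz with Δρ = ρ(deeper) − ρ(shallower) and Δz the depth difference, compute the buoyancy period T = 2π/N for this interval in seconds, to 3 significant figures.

252 s

Δρ = 1027.94 − 1026.05 = 1.89 kg m⁻³ over Δz = 120.9 − 91.9 = 29 m.
N² = (9.8/1026.995) × (1.89/29) = 6.2190 × 10⁻⁴ s⁻².
N = √(6.2190 × 10⁻⁴) = 0.024938 rad s⁻¹, so T = 2π/N = 251.95 s ≈ 252 s.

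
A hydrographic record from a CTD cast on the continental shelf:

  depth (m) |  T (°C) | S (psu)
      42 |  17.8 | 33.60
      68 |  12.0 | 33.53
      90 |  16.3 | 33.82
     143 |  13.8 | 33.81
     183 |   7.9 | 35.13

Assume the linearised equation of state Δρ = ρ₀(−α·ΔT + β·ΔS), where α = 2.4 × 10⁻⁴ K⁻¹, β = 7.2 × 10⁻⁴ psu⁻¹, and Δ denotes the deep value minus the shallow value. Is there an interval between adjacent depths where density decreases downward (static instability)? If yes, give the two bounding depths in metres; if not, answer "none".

Evaluate Δρ/ρ₀ = −αΔT + βΔS across each adjacent pair:
  42–68 m: −αΔT+βΔS = −(2.4 × 10⁻⁴)(-5.8)+(7.2 × 10⁻⁴)(-0.07) = 1.3 × 10⁻³ → stable
  68–90 m: −αΔT+βΔS = −(2.4 × 10⁻⁴)(+4.3)+(7.2 × 10⁻⁴)(+0.29) = -8.2 × 10⁻⁴ → UNSTABLE
  90–143 m: −αΔT+βΔS = −(2.4 × 10⁻⁴)(-2.5)+(7.2 × 10⁻⁴)(-0.01) = 5.9 × 10⁻⁴ → stable
  143–183 m: −αΔT+βΔS = −(2.4 × 10⁻⁴)(-5.9)+(7.2 × 10⁻⁴)(+1.32) = 2.4 × 10⁻³ → stable
The 68–90 m interval has Δρ < 0: lighter water underlies denser water.

68–90 m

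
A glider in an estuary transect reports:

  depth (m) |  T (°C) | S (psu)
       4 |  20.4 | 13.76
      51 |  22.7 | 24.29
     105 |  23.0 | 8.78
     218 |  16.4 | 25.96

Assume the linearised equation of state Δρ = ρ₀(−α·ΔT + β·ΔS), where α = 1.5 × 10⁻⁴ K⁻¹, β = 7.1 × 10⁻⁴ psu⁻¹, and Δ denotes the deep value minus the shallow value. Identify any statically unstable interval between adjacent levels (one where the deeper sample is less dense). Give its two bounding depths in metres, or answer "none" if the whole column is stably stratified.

Evaluate Δρ/ρ₀ = −αΔT + βΔS across each adjacent pair:
  4–51 m: −αΔT+βΔS = −(1.5 × 10⁻⁴)(+2.3)+(7.1 × 10⁻⁴)(+10.53) = 7.1 × 10⁻³ → stable
  51–105 m: −αΔT+βΔS = −(1.5 × 10⁻⁴)(+0.3)+(7.1 × 10⁻⁴)(-15.51) = -0.011 → UNSTABLE
  105–218 m: −αΔT+βΔS = −(1.5 × 10⁻⁴)(-6.6)+(7.1 × 10⁻⁴)(+17.18) = 0.013 → stable
The 51–105 m interval has Δρ < 0: lighter water underlies denser water.

51–105 m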